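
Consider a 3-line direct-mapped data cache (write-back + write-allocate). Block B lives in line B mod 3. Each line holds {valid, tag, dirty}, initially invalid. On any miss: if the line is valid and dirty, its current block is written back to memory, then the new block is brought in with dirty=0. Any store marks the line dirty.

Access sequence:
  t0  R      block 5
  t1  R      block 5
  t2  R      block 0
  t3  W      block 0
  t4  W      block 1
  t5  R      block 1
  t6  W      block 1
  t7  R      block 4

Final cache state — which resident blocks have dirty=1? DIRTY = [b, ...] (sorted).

  0 | R B5 → L2 miss [-]
  1 | R B5 → L2 hit [-]
  2 | R B0 → L0 miss [-]
  3 | W B0 → L0 hit [D]
  4 | W B1 → L1 miss [D]
  5 | R B1 → L1 hit [D]
  6 | W B1 → L1 hit [D]
  7 | R B4 → L1 miss wb→B1 [-]

DIRTY = [0]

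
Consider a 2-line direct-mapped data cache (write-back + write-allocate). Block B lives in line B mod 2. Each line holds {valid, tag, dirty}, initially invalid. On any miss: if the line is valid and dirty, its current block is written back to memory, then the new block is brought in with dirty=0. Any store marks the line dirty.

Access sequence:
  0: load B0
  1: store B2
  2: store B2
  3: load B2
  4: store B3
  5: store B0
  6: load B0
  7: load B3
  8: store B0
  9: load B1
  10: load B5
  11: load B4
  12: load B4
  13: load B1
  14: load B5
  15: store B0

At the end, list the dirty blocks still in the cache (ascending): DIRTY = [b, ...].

0: R B0 -> L0 miss  d=-]
1: W B2 -> L0 miss  d=D]
2: W B2 -> L0 hit  d=D]
3: R B2 -> L0 hit  d=D]
4: W B3 -> L1 miss  d=D]
5: W B0 -> L0 miss wb->B2  d=D]
6: R B0 -> L0 hit  d=D]
7: R B3 -> L1 hit  d=D]
8: W B0 -> L0 hit  d=D]
9: R B1 -> L1 miss wb->B3  d=-]
10: R B5 -> L1 miss  d=-]
11: R B4 -> L0 miss wb->B0  d=-]
12: R B4 -> L0 hit  d=-]
13: R B1 -> L1 miss  d=-]
14: R B5 -> L1 miss  d=-]
15: W B0 -> L0 miss  d=D]

DIRTY = [0]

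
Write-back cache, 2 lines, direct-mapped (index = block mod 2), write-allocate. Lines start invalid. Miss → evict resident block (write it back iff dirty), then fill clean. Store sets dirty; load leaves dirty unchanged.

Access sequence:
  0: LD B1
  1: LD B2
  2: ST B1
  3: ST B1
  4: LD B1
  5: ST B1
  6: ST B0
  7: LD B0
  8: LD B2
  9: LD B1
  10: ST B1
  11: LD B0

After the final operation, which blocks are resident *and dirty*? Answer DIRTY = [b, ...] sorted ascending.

DIRTY = [1]

0: R B1 → L1 miss [-]
1: R B2 → L0 miss [-]
2: W B1 → L1 hit [D]
3: W B1 → L1 hit [D]
4: R B1 → L1 hit [D]
5: W B1 → L1 hit [D]
6: W B0 → L0 miss [D]
7: R B0 → L0 hit [D]
8: R B2 → L0 miss wb→B0 [-]
9: R B1 → L1 hit [D]
10: W B1 → L1 hit [D]
11: R B0 → L0 miss [-]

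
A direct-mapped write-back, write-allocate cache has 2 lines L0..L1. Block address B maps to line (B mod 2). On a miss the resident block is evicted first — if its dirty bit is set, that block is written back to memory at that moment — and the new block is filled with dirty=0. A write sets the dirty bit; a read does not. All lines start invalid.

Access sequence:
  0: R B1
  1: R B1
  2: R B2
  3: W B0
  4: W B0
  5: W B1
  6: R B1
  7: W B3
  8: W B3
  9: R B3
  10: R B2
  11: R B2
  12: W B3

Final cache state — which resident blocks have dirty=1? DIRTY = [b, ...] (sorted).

DIRTY = [3]

0: R B1 → L1 miss [-]
1: R B1 → L1 hit [-]
2: R B2 → L0 miss [-]
3: W B0 → L0 miss [D]
4: W B0 → L0 hit [D]
5: W B1 → L1 hit [D]
6: R B1 → L1 hit [D]
7: W B3 → L1 miss wb→B1 [D]
8: W B3 → L1 hit [D]
9: R B3 → L1 hit [D]
10: R B2 → L0 miss wb→B0 [-]
11: R B2 → L0 hit [-]
12: W B3 → L1 hit [D]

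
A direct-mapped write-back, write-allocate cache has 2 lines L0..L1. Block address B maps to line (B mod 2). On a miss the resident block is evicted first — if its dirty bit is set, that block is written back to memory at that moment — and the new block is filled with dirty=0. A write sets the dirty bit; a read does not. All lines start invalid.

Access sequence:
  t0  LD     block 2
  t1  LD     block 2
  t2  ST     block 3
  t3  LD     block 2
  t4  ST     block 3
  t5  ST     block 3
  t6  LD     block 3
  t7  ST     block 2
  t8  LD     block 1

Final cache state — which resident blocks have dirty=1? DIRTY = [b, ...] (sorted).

0: R B2 -> L0 miss  d=-]
1: R B2 -> L0 hit  d=-]
2: W B3 -> L1 miss  d=D]
3: R B2 -> L0 hit  d=-]
4: W B3 -> L1 hit  d=D]
5: W B3 -> L1 hit  d=D]
6: R B3 -> L1 hit  d=D]
7: W B2 -> L0 hit  d=D]
8: R B1 -> L1 miss wb->B3  d=-]

DIRTY = [2]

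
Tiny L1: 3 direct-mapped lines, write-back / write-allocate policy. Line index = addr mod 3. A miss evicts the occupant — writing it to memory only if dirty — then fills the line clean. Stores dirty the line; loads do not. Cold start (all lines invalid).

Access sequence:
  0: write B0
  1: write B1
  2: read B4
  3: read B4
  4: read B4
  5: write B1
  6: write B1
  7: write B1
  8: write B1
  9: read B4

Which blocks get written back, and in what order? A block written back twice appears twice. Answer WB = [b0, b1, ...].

WB = [1, 1]

  0 | W B0 → L0 miss [D]
  1 | W B1 → L1 miss [D]
  2 | R B4 → L1 miss wb→B1 [-]
  3 | R B4 → L1 hit [-]
  4 | R B4 → L1 hit [-]
  5 | W B1 → L1 miss [D]
  6 | W B1 → L1 hit [D]
  7 | W B1 → L1 hit [D]
  8 | W B1 → L1 hit [D]
  9 | R B4 → L1 miss wb→B1 [-]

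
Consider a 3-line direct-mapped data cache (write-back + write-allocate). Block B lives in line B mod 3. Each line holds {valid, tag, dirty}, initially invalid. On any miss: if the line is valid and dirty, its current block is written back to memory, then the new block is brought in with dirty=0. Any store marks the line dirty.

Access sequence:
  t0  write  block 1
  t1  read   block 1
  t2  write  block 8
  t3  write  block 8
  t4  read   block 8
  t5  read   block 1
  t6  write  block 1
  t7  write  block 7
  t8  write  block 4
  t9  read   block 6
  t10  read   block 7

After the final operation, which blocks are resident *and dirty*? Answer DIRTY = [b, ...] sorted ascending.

0: W B1 → L1 miss [D]
1: R B1 → L1 hit [D]
2: W B8 → L2 miss [D]
3: W B8 → L2 hit [D]
4: R B8 → L2 hit [D]
5: R B1 → L1 hit [D]
6: W B1 → L1 hit [D]
7: W B7 → L1 miss wb→B1 [D]
8: W B4 → L1 miss wb→B7 [D]
9: R B6 → L0 miss [-]
10: R B7 → L1 miss wb→B4 [-]

DIRTY = [8]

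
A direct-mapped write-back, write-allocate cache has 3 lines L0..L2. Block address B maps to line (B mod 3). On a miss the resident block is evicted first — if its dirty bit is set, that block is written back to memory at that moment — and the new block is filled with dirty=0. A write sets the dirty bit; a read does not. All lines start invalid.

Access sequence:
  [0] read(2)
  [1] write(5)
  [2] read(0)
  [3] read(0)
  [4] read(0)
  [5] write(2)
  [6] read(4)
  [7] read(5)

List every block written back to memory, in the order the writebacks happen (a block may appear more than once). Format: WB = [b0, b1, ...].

WB = [5, 2]

  0 | R B2 → L2 miss [-]
  1 | W B5 → L2 miss [D]
  2 | R B0 → L0 miss [-]
  3 | R B0 → L0 hit [-]
  4 | R B0 → L0 hit [-]
  5 | W B2 → L2 miss wb→B5 [D]
  6 | R B4 → L1 miss [-]
  7 | R B5 → L2 miss wb→B2 [-]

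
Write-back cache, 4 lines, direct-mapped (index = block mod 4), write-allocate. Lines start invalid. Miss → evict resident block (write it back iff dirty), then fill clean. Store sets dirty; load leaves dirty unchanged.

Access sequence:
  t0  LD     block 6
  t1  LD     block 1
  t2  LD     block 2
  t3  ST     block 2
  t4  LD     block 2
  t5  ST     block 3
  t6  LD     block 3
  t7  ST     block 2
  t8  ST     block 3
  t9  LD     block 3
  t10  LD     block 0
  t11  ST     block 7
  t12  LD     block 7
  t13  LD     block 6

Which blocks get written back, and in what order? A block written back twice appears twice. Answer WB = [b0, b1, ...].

0: R B6 -> L2 miss  d=-]
1: R B1 -> L1 miss  d=-]
2: R B2 -> L2 miss  d=-]
3: W B2 -> L2 hit  d=D]
4: R B2 -> L2 hit  d=D]
5: W B3 -> L3 miss  d=D]
6: R B3 -> L3 hit  d=D]
7: W B2 -> L2 hit  d=D]
8: W B3 -> L3 hit  d=D]
9: R B3 -> L3 hit  d=D]
10: R B0 -> L0 miss  d=-]
11: W B7 -> L3 miss wb->B3  d=D]
12: R B7 -> L3 hit  d=D]
13: R B6 -> L2 miss wb->B2  d=-]

WB = [3, 2]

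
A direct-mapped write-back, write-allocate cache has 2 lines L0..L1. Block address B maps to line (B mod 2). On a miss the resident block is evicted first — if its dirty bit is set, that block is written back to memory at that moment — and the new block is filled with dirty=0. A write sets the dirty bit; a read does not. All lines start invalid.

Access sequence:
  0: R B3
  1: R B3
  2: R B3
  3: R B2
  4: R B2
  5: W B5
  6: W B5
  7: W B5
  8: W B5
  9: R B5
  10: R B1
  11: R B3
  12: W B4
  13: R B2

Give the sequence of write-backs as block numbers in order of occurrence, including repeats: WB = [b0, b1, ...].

WB = [5, 4]

0: R B3 → L1 miss [-]
1: R B3 → L1 hit [-]
2: R B3 → L1 hit [-]
3: R B2 → L0 miss [-]
4: R B2 → L0 hit [-]
5: W B5 → L1 miss [D]
6: W B5 → L1 hit [D]
7: W B5 → L1 hit [D]
8: W B5 → L1 hit [D]
9: R B5 → L1 hit [D]
10: R B1 → L1 miss wb→B5 [-]
11: R B3 → L1 miss [-]
12: W B4 → L0 miss [D]
13: R B2 → L0 miss wb→B4 [-]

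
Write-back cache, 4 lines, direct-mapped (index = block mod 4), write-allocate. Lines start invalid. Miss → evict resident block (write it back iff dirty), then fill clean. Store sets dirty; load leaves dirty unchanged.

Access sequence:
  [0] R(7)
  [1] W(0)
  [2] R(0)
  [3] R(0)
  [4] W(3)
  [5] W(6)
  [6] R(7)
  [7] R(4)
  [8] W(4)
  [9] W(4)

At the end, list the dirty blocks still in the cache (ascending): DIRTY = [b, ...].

DIRTY = [4, 6]

  0 | R B7 → L3 miss [-]
  1 | W B0 → L0 miss [D]
  2 | R B0 → L0 hit [D]
  3 | R B0 → L0 hit [D]
  4 | W B3 → L3 miss [D]
  5 | W B6 → L2 miss [D]
  6 | R B7 → L3 miss wb→B3 [-]
  7 | R B4 → L0 miss wb→B0 [-]
  8 | W B4 → L0 hit [D]
  9 | W B4 → L0 hit [D]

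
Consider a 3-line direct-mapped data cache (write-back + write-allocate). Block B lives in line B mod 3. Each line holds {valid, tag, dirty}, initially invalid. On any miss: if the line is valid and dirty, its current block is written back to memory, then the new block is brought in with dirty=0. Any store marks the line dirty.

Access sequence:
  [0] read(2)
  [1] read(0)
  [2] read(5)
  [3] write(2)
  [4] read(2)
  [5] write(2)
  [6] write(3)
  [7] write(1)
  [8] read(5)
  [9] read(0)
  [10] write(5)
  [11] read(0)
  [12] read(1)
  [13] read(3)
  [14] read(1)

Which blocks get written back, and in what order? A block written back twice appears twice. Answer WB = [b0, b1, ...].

WB = [2, 3]

0: R B2 -> L2 miss  d=-]
1: R B0 -> L0 miss  d=-]
2: R B5 -> L2 miss  d=-]
3: W B2 -> L2 miss  d=D]
4: R B2 -> L2 hit  d=D]
5: W B2 -> L2 hit  d=D]
6: W B3 -> L0 miss  d=D]
7: W B1 -> L1 miss  d=D]
8: R B5 -> L2 miss wb->B2  d=-]
9: R B0 -> L0 miss wb->B3  d=-]
10: W B5 -> L2 hit  d=D]
11: R B0 -> L0 hit  d=-]
12: R B1 -> L1 hit  d=D]
13: R B3 -> L0 miss  d=-]
14: R B1 -> L1 hit  d=D]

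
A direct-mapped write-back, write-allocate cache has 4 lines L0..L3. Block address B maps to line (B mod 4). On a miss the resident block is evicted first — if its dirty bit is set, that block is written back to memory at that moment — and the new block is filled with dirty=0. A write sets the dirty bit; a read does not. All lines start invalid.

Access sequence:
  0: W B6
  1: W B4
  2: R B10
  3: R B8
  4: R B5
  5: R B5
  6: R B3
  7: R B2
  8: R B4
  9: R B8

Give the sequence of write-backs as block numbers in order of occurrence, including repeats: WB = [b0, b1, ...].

WB = [6, 4]

0: W B6 -> L2 miss  d=D]
1: W B4 -> L0 miss  d=D]
2: R B10 -> L2 miss wb->B6  d=-]
3: R B8 -> L0 miss wb->B4  d=-]
4: R B5 -> L1 miss  d=-]
5: R B5 -> L1 hit  d=-]
6: R B3 -> L3 miss  d=-]
7: R B2 -> L2 miss  d=-]
8: R B4 -> L0 miss  d=-]
9: R B8 -> L0 miss  d=-]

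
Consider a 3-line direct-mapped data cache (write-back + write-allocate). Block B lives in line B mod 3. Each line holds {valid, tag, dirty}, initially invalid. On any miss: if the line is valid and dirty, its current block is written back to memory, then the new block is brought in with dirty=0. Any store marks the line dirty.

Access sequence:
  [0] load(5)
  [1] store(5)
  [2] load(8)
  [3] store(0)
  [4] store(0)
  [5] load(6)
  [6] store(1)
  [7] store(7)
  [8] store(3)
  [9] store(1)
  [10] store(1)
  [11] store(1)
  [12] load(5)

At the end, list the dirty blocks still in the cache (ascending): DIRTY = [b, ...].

0: R B5 → L2 miss [-]
1: W B5 → L2 hit [D]
2: R B8 → L2 miss wb→B5 [-]
3: W B0 → L0 miss [D]
4: W B0 → L0 hit [D]
5: R B6 → L0 miss wb→B0 [-]
6: W B1 → L1 miss [D]
7: W B7 → L1 miss wb→B1 [D]
8: W B3 → L0 miss [D]
9: W B1 → L1 miss wb→B7 [D]
10: W B1 → L1 hit [D]
11: W B1 → L1 hit [D]
12: R B5 → L2 miss [-]

DIRTY = [1, 3]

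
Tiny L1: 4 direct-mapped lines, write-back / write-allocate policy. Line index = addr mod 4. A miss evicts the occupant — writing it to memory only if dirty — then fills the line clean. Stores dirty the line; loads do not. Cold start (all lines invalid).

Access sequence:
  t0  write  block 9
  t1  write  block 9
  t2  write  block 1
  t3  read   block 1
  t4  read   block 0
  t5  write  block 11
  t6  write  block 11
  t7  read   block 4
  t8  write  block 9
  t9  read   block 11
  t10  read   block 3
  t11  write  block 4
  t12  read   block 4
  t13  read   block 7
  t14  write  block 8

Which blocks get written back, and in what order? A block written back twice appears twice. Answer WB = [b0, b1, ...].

  0 | W B9 → L1 miss [D]
  1 | W B9 → L1 hit [D]
  2 | W B1 → L1 miss wb→B9 [D]
  3 | R B1 → L1 hit [D]
  4 | R B0 → L0 miss [-]
  5 | W B11 → L3 miss [D]
  6 | W B11 → L3 hit [D]
  7 | R B4 → L0 miss [-]
  8 | W B9 → L1 miss wb→B1 [D]
  9 | R B11 → L3 hit [D]
  10 | R B3 → L3 miss wb→B11 [-]
  11 | W B4 → L0 hit [D]
  12 | R B4 → L0 hit [D]
  13 | R B7 → L3 miss [-]
  14 | W B8 → L0 miss wb→B4 [D]

WB = [9, 1, 11, 4]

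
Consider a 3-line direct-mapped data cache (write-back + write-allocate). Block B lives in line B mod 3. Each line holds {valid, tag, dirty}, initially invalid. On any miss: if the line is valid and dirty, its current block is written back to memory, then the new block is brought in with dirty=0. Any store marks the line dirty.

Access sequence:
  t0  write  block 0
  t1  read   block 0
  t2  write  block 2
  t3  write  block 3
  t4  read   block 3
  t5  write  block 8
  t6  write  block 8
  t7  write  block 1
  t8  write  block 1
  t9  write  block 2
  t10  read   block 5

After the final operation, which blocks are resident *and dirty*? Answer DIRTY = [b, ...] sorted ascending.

0: W B0 -> L0 miss  d=D]
1: R B0 -> L0 hit  d=D]
2: W B2 -> L2 miss  d=D]
3: W B3 -> L0 miss wb->B0  d=D]
4: R B3 -> L0 hit  d=D]
5: W B8 -> L2 miss wb->B2  d=D]
6: W B8 -> L2 hit  d=D]
7: W B1 -> L1 miss  d=D]
8: W B1 -> L1 hit  d=D]
9: W B2 -> L2 miss wb->B8  d=D]
10: R B5 -> L2 miss wb->B2  d=-]

DIRTY = [1, 3]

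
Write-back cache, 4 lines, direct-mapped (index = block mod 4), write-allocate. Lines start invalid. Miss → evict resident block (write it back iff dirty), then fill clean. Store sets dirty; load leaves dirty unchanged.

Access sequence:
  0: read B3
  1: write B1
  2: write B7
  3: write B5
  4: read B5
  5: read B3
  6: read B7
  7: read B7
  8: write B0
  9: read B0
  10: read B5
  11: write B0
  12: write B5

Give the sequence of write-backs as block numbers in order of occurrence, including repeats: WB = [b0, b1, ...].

0: R B3 -> L3 miss  d=-]
1: W B1 -> L1 miss  d=D]
2: W B7 -> L3 miss  d=D]
3: W B5 -> L1 miss wb->B1  d=D]
4: R B5 -> L1 hit  d=D]
5: R B3 -> L3 miss wb->B7  d=-]
6: R B7 -> L3 miss  d=-]
7: R B7 -> L3 hit  d=-]
8: W B0 -> L0 miss  d=D]
9: R B0 -> L0 hit  d=D]
10: R B5 -> L1 hit  d=D]
11: W B0 -> L0 hit  d=D]
12: W B5 -> L1 hit  d=D]

WB = [1, 7]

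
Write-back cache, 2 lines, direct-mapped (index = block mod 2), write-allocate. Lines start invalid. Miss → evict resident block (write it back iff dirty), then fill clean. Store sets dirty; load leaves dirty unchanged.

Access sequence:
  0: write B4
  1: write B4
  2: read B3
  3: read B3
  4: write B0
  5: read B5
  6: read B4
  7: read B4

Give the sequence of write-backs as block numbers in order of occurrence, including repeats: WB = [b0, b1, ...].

  0 | W B4 → L0 miss [D]
  1 | W B4 → L0 hit [D]
  2 | R B3 → L1 miss [-]
  3 | R B3 → L1 hit [-]
  4 | W B0 → L0 miss wb→B4 [D]
  5 | R B5 → L1 miss [-]
  6 | R B4 → L0 miss wb→B0 [-]
  7 | R B4 → L0 hit [-]

WB = [4, 0]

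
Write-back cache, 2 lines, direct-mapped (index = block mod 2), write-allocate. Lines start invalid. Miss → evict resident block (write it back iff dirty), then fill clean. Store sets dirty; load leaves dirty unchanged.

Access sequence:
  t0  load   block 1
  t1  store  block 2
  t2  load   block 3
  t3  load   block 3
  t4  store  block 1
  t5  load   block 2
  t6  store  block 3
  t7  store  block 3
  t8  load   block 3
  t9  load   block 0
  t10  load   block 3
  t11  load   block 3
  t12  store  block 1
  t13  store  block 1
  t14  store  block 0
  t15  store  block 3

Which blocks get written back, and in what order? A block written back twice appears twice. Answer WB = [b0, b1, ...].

WB = [1, 2, 3, 1]

0: R B1 → L1 miss [-]
1: W B2 → L0 miss [D]
2: R B3 → L1 miss [-]
3: R B3 → L1 hit [-]
4: W B1 → L1 miss [D]
5: R B2 → L0 hit [D]
6: W B3 → L1 miss wb→B1 [D]
7: W B3 → L1 hit [D]
8: R B3 → L1 hit [D]
9: R B0 → L0 miss wb→B2 [-]
10: R B3 → L1 hit [D]
11: R B3 → L1 hit [D]
12: W B1 → L1 miss wb→B3 [D]
13: W B1 → L1 hit [D]
14: W B0 → L0 hit [D]
15: W B3 → L1 miss wb→B1 [D]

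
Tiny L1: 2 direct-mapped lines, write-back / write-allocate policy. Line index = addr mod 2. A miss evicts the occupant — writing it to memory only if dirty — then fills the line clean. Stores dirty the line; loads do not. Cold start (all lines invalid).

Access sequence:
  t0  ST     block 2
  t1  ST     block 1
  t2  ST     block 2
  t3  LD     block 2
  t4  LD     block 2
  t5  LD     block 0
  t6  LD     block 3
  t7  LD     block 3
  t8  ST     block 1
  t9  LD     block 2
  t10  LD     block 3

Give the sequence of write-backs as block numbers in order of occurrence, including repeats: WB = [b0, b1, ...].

0: W B2 → L0 miss [D]
1: W B1 → L1 miss [D]
2: W B2 → L0 hit [D]
3: R B2 → L0 hit [D]
4: R B2 → L0 hit [D]
5: R B0 → L0 miss wb→B2 [-]
6: R B3 → L1 miss wb→B1 [-]
7: R B3 → L1 hit [-]
8: W B1 → L1 miss [D]
9: R B2 → L0 miss [-]
10: R B3 → L1 miss wb→B1 [-]

WB = [2, 1, 1]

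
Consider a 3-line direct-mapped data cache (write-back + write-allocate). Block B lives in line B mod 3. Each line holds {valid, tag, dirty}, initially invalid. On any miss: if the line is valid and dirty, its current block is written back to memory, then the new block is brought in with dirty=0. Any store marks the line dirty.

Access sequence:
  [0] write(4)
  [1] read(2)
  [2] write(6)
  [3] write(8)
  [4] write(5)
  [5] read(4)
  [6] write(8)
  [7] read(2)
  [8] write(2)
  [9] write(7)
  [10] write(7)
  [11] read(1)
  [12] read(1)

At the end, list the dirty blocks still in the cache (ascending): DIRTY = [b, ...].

0: W B4 → L1 miss [D]
1: R B2 → L2 miss [-]
2: W B6 → L0 miss [D]
3: W B8 → L2 miss [D]
4: W B5 → L2 miss wb→B8 [D]
5: R B4 → L1 hit [D]
6: W B8 → L2 miss wb→B5 [D]
7: R B2 → L2 miss wb→B8 [-]
8: W B2 → L2 hit [D]
9: W B7 → L1 miss wb→B4 [D]
10: W B7 → L1 hit [D]
11: R B1 → L1 miss wb→B7 [-]
12: R B1 → L1 hit [-]

DIRTY = [2, 6]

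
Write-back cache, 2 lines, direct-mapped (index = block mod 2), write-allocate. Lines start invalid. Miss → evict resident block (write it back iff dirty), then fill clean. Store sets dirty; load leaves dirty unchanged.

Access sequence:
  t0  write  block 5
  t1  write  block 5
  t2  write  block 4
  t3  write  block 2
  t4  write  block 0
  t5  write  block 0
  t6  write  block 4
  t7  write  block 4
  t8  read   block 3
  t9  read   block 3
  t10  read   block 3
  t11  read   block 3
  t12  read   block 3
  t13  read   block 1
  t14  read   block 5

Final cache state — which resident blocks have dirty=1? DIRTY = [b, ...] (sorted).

DIRTY = [4]

0: W B5 → L1 miss [D]
1: W B5 → L1 hit [D]
2: W B4 → L0 miss [D]
3: W B2 → L0 miss wb→B4 [D]
4: W B0 → L0 miss wb→B2 [D]
5: W B0 → L0 hit [D]
6: W B4 → L0 miss wb→B0 [D]
7: W B4 → L0 hit [D]
8: R B3 → L1 miss wb→B5 [-]
9: R B3 → L1 hit [-]
10: R B3 → L1 hit [-]
11: R B3 → L1 hit [-]
12: R B3 → L1 hit [-]
13: R B1 → L1 miss [-]
14: R B5 → L1 miss [-]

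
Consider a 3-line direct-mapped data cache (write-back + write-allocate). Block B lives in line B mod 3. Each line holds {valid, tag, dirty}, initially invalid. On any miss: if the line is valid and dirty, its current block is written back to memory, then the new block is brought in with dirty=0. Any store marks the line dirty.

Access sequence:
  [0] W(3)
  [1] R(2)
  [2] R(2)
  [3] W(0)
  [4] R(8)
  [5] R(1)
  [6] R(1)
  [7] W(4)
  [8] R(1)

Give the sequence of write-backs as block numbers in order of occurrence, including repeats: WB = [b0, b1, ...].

WB = [3, 4]

0: W B3 → L0 miss [D]
1: R B2 → L2 miss [-]
2: R B2 → L2 hit [-]
3: W B0 → L0 miss wb→B3 [D]
4: R B8 → L2 miss [-]
5: R B1 → L1 miss [-]
6: R B1 → L1 hit [-]
7: W B4 → L1 miss [D]
8: R B1 → L1 miss wb→B4 [-]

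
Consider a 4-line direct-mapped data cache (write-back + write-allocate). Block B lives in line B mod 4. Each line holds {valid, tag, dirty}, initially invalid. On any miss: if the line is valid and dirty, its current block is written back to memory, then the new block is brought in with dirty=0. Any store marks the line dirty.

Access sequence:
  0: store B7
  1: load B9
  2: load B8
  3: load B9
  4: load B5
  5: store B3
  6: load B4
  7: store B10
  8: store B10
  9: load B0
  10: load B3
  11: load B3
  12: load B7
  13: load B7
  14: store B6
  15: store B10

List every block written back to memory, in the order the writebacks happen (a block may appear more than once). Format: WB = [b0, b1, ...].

WB = [7, 3, 10, 6]

0: W B7 → L3 miss [D]
1: R B9 → L1 miss [-]
2: R B8 → L0 miss [-]
3: R B9 → L1 hit [-]
4: R B5 → L1 miss [-]
5: W B3 → L3 miss wb→B7 [D]
6: R B4 → L0 miss [-]
7: W B10 → L2 miss [D]
8: W B10 → L2 hit [D]
9: R B0 → L0 miss [-]
10: R B3 → L3 hit [D]
11: R B3 → L3 hit [D]
12: R B7 → L3 miss wb→B3 [-]
13: R B7 → L3 hit [-]
14: W B6 → L2 miss wb→B10 [D]
15: W B10 → L2 miss wb→B6 [D]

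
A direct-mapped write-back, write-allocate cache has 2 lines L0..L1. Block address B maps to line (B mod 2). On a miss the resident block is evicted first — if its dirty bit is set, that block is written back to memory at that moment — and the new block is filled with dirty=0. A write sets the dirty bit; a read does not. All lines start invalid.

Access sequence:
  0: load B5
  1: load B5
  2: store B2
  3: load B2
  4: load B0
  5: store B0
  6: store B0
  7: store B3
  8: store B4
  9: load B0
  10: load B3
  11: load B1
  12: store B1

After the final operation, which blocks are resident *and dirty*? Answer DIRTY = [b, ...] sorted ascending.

  0 | R B5 → L1 miss [-]
  1 | R B5 → L1 hit [-]
  2 | W B2 → L0 miss [D]
  3 | R B2 → L0 hit [D]
  4 | R B0 → L0 miss wb→B2 [-]
  5 | W B0 → L0 hit [D]
  6 | W B0 → L0 hit [D]
  7 | W B3 → L1 miss [D]
  8 | W B4 → L0 miss wb→B0 [D]
  9 | R B0 → L0 miss wb→B4 [-]
  10 | R B3 → L1 hit [D]
  11 | R B1 → L1 miss wb→B3 [-]
  12 | W B1 → L1 hit [D]

DIRTY = [1]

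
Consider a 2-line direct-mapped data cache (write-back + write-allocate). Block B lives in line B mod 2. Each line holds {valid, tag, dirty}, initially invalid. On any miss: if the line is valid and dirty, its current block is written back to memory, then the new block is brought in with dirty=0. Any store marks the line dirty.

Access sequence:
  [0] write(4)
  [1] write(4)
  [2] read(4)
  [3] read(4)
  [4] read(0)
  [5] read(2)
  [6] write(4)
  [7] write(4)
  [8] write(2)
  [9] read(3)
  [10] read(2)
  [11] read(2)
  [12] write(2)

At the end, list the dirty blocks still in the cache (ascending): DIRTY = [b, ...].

0: W B4 → L0 miss [D]
1: W B4 → L0 hit [D]
2: R B4 → L0 hit [D]
3: R B4 → L0 hit [D]
4: R B0 → L0 miss wb→B4 [-]
5: R B2 → L0 miss [-]
6: W B4 → L0 miss [D]
7: W B4 → L0 hit [D]
8: W B2 → L0 miss wb→B4 [D]
9: R B3 → L1 miss [-]
10: R B2 → L0 hit [D]
11: R B2 → L0 hit [D]
12: W B2 → L0 hit [D]

DIRTY = [2]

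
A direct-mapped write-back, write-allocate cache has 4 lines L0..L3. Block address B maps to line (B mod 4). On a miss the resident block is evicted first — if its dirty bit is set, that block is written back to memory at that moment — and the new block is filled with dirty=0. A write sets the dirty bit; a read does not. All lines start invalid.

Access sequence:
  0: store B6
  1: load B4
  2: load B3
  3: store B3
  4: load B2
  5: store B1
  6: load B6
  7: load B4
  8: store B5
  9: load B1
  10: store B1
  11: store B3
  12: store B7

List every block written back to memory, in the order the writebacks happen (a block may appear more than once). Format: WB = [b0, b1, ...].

WB = [6, 1, 5, 3]

0: W B6 -> L2 miss  d=D]
1: R B4 -> L0 miss  d=-]
2: R B3 -> L3 miss  d=-]
3: W B3 -> L3 hit  d=D]
4: R B2 -> L2 miss wb->B6  d=-]
5: W B1 -> L1 miss  d=D]
6: R B6 -> L2 miss  d=-]
7: R B4 -> L0 hit  d=-]
8: W B5 -> L1 miss wb->B1  d=D]
9: R B1 -> L1 miss wb->B5  d=-]
10: W B1 -> L1 hit  d=D]
11: W B3 -> L3 hit  d=D]
12: W B7 -> L3 miss wb->B3  d=D]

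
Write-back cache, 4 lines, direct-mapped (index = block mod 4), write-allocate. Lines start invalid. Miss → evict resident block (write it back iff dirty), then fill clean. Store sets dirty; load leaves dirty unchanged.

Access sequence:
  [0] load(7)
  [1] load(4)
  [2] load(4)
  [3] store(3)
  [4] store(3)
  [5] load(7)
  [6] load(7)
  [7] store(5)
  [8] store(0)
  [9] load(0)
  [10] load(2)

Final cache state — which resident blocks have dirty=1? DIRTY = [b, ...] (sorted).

  0 | R B7 → L3 miss [-]
  1 | R B4 → L0 miss [-]
  2 | R B4 → L0 hit [-]
  3 | W B3 → L3 miss [D]
  4 | W B3 → L3 hit [D]
  5 | R B7 → L3 miss wb→B3 [-]
  6 | R B7 → L3 hit [-]
  7 | W B5 → L1 miss [D]
  8 | W B0 → L0 miss [D]
  9 | R B0 → L0 hit [D]
  10 | R B2 → L2 miss [-]

DIRTY = [0, 5]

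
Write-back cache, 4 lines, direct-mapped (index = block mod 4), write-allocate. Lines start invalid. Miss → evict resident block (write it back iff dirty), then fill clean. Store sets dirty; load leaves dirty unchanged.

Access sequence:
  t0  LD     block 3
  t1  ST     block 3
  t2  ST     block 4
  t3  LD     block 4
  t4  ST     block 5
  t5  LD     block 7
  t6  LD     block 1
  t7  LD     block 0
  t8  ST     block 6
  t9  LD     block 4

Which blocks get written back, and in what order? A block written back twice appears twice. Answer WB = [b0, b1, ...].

0: R B3 → L3 miss [-]
1: W B3 → L3 hit [D]
2: W B4 → L0 miss [D]
3: R B4 → L0 hit [D]
4: W B5 → L1 miss [D]
5: R B7 → L3 miss wb→B3 [-]
6: R B1 → L1 miss wb→B5 [-]
7: R B0 → L0 miss wb→B4 [-]
8: W B6 → L2 miss [D]
9: R B4 → L0 miss [-]

WB = [3, 5, 4]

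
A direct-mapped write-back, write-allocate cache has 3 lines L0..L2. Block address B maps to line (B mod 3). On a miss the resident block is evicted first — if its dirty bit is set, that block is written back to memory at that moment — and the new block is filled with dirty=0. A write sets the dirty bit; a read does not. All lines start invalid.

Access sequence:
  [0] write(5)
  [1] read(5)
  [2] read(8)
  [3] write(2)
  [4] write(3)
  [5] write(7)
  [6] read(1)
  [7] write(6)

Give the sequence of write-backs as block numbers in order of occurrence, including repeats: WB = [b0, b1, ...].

WB = [5, 7, 3]

  0 | W B5 → L2 miss [D]
  1 | R B5 → L2 hit [D]
  2 | R B8 → L2 miss wb→B5 [-]
  3 | W B2 → L2 miss [D]
  4 | W B3 → L0 miss [D]
  5 | W B7 → L1 miss [D]
  6 | R B1 → L1 miss wb→B7 [-]
  7 | W B6 → L0 miss wb→B3 [D]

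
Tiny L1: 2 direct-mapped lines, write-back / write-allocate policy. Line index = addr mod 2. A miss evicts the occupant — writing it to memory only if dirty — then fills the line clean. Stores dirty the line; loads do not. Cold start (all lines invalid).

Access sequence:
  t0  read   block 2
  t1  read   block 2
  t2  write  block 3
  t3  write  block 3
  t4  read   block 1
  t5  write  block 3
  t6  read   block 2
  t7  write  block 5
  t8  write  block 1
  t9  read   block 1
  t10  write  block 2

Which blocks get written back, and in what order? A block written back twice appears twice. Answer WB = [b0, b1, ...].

WB = [3, 3, 5]

0: R B2 → L0 miss [-]
1: R B2 → L0 hit [-]
2: W B3 → L1 miss [D]
3: W B3 → L1 hit [D]
4: R B1 → L1 miss wb→B3 [-]
5: W B3 → L1 miss [D]
6: R B2 → L0 hit [-]
7: W B5 → L1 miss wb→B3 [D]
8: W B1 → L1 miss wb→B5 [D]
9: R B1 → L1 hit [D]
10: W B2 → L0 hit [D]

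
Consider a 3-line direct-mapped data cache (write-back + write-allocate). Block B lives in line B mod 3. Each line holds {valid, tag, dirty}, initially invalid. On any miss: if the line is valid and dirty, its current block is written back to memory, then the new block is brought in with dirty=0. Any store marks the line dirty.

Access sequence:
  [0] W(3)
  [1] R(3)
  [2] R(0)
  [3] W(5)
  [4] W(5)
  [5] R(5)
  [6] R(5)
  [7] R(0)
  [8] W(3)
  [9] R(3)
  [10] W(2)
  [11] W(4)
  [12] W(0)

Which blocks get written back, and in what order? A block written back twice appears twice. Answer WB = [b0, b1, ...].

0: W B3 -> L0 miss  d=D]
1: R B3 -> L0 hit  d=D]
2: R B0 -> L0 miss wb->B3  d=-]
3: W B5 -> L2 miss  d=D]
4: W B5 -> L2 hit  d=D]
5: R B5 -> L2 hit  d=D]
6: R B5 -> L2 hit  d=D]
7: R B0 -> L0 hit  d=-]
8: W B3 -> L0 miss  d=D]
9: R B3 -> L0 hit  d=D]
10: W B2 -> L2 miss wb->B5  d=D]
11: W B4 -> L1 miss  d=D]
12: W B0 -> L0 miss wb->B3  d=D]

WB = [3, 5, 3]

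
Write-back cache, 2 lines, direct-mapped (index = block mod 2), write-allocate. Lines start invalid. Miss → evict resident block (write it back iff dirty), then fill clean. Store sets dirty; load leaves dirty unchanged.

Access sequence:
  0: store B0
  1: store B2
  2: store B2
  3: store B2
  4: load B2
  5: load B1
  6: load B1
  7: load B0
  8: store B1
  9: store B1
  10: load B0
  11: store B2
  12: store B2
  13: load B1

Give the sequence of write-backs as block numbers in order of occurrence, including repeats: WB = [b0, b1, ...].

0: W B0 -> L0 miss  d=D]
1: W B2 -> L0 miss wb->B0  d=D]
2: W B2 -> L0 hit  d=D]
3: W B2 -> L0 hit  d=D]
4: R B2 -> L0 hit  d=D]
5: R B1 -> L1 miss  d=-]
6: R B1 -> L1 hit  d=-]
7: R B0 -> L0 miss wb->B2  d=-]
8: W B1 -> L1 hit  d=D]
9: W B1 -> L1 hit  d=D]
10: R B0 -> L0 hit  d=-]
11: W B2 -> L0 miss  d=D]
12: W B2 -> L0 hit  d=D]
13: R B1 -> L1 hit  d=D]

WB = [0, 2]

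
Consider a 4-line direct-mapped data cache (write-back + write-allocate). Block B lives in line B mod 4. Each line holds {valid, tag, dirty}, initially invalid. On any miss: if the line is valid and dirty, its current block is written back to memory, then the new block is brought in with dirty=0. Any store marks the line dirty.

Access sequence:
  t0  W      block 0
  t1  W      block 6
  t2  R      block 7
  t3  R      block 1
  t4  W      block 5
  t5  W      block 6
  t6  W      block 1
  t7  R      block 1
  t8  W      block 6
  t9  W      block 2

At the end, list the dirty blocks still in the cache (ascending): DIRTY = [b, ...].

  0 | W B0 → L0 miss [D]
  1 | W B6 → L2 miss [D]
  2 | R B7 → L3 miss [-]
  3 | R B1 → L1 miss [-]
  4 | W B5 → L1 miss [D]
  5 | W B6 → L2 hit [D]
  6 | W B1 → L1 miss wb→B5 [D]
  7 | R B1 → L1 hit [D]
  8 | W B6 → L2 hit [D]
  9 | W B2 → L2 miss wb→B6 [D]

DIRTY = [0, 1, 2]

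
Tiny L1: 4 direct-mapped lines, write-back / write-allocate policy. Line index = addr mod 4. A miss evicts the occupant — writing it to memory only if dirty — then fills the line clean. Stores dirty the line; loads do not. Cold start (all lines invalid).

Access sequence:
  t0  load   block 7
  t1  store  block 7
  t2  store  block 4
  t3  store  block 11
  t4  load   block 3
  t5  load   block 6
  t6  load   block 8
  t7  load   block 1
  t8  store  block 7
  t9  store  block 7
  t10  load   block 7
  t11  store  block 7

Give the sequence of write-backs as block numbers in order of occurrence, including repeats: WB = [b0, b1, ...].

WB = [7, 11, 4]

0: R B7 → L3 miss [-]
1: W B7 → L3 hit [D]
2: W B4 → L0 miss [D]
3: W B11 → L3 miss wb→B7 [D]
4: R B3 → L3 miss wb→B11 [-]
5: R B6 → L2 miss [-]
6: R B8 → L0 miss wb→B4 [-]
7: R B1 → L1 miss [-]
8: W B7 → L3 miss [D]
9: W B7 → L3 hit [D]
10: R B7 → L3 hit [D]
11: W B7 → L3 hit [D]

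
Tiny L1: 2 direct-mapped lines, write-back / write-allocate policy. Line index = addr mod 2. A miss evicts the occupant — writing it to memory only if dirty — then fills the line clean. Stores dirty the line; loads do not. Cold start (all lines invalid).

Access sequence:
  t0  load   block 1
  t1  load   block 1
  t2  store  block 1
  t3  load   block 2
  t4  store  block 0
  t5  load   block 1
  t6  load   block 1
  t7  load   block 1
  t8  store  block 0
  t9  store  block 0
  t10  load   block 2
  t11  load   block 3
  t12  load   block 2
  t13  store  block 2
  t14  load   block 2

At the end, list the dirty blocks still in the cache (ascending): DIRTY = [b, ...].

DIRTY = [2]

0: R B1 -> L1 miss  d=-]
1: R B1 -> L1 hit  d=-]
2: W B1 -> L1 hit  d=D]
3: R B2 -> L0 miss  d=-]
4: W B0 -> L0 miss  d=D]
5: R B1 -> L1 hit  d=D]
6: R B1 -> L1 hit  d=D]
7: R B1 -> L1 hit  d=D]
8: W B0 -> L0 hit  d=D]
9: W B0 -> L0 hit  d=D]
10: R B2 -> L0 miss wb->B0  d=-]
11: R B3 -> L1 miss wb->B1  d=-]
12: R B2 -> L0 hit  d=-]
13: W B2 -> L0 hit  d=D]
14: R B2 -> L0 hit  d=D]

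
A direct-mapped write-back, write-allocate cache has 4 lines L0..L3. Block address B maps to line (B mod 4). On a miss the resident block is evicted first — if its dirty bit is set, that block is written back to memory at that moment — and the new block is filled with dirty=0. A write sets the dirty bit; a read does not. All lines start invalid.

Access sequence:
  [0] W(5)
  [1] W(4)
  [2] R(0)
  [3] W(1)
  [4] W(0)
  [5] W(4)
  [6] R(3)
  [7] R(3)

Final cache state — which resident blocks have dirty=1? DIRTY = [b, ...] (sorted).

0: W B5 → L1 miss [D]
1: W B4 → L0 miss [D]
2: R B0 → L0 miss wb→B4 [-]
3: W B1 → L1 miss wb→B5 [D]
4: W B0 → L0 hit [D]
5: W B4 → L0 miss wb→B0 [D]
6: R B3 → L3 miss [-]
7: R B3 → L3 hit [-]

DIRTY = [1, 4]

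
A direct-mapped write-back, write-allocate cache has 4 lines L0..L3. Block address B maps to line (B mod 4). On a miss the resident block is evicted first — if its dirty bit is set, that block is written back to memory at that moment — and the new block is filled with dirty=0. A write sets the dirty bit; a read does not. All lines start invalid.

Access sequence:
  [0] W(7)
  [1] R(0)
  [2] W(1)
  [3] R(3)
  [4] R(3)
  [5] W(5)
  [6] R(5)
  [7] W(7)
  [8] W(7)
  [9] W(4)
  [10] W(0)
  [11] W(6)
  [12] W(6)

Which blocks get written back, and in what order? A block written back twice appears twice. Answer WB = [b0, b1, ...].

WB = [7, 1, 4]

0: W B7 → L3 miss [D]
1: R B0 → L0 miss [-]
2: W B1 → L1 miss [D]
3: R B3 → L3 miss wb→B7 [-]
4: R B3 → L3 hit [-]
5: W B5 → L1 miss wb→B1 [D]
6: R B5 → L1 hit [D]
7: W B7 → L3 miss [D]
8: W B7 → L3 hit [D]
9: W B4 → L0 miss [D]
10: W B0 → L0 miss wb→B4 [D]
11: W B6 → L2 miss [D]
12: W B6 → L2 hit [D]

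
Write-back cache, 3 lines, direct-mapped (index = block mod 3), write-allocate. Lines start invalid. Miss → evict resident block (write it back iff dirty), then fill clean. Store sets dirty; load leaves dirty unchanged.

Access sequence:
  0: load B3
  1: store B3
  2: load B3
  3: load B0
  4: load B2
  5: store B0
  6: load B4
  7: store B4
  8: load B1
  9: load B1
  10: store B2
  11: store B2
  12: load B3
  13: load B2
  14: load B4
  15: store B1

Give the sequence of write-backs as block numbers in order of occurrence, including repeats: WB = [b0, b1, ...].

0: R B3 → L0 miss [-]
1: W B3 → L0 hit [D]
2: R B3 → L0 hit [D]
3: R B0 → L0 miss wb→B3 [-]
4: R B2 → L2 miss [-]
5: W B0 → L0 hit [D]
6: R B4 → L1 miss [-]
7: W B4 → L1 hit [D]
8: R B1 → L1 miss wb→B4 [-]
9: R B1 → L1 hit [-]
10: W B2 → L2 hit [D]
11: W B2 → L2 hit [D]
12: R B3 → L0 miss wb→B0 [-]
13: R B2 → L2 hit [D]
14: R B4 → L1 miss [-]
15: W B1 → L1 miss [D]

WB = [3, 4, 0]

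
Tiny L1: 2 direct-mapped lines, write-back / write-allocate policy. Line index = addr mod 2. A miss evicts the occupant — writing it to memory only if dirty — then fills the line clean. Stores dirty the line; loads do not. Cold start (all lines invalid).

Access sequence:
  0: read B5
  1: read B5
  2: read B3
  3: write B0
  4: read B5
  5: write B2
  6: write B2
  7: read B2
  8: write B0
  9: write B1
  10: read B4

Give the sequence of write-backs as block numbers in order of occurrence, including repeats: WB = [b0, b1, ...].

WB = [0, 2, 0]

0: R B5 → L1 miss [-]
1: R B5 → L1 hit [-]
2: R B3 → L1 miss [-]
3: W B0 → L0 miss [D]
4: R B5 → L1 miss [-]
5: W B2 → L0 miss wb→B0 [D]
6: W B2 → L0 hit [D]
7: R B2 → L0 hit [D]
8: W B0 → L0 miss wb→B2 [D]
9: W B1 → L1 miss [D]
10: R B4 → L0 miss wb→B0 [-]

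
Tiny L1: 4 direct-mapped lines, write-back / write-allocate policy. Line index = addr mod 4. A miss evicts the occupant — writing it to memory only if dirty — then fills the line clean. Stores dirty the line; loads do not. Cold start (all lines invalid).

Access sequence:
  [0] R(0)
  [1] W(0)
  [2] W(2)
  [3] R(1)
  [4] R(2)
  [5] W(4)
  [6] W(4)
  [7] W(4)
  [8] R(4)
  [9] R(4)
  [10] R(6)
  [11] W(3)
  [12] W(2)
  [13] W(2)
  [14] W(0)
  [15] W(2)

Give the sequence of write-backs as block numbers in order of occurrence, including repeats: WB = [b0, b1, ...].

WB = [0, 2, 4]

0: R B0 -> L0 miss  d=-]
1: W B0 -> L0 hit  d=D]
2: W B2 -> L2 miss  d=D]
3: R B1 -> L1 miss  d=-]
4: R B2 -> L2 hit  d=D]
5: W B4 -> L0 miss wb->B0  d=D]
6: W B4 -> L0 hit  d=D]
7: W B4 -> L0 hit  d=D]
8: R B4 -> L0 hit  d=D]
9: R B4 -> L0 hit  d=D]
10: R B6 -> L2 miss wb->B2  d=-]
11: W B3 -> L3 miss  d=D]
12: W B2 -> L2 miss  d=D]
13: W B2 -> L2 hit  d=D]
14: W B0 -> L0 miss wb->B4  d=D]
15: W B2 -> L2 hit  d=D]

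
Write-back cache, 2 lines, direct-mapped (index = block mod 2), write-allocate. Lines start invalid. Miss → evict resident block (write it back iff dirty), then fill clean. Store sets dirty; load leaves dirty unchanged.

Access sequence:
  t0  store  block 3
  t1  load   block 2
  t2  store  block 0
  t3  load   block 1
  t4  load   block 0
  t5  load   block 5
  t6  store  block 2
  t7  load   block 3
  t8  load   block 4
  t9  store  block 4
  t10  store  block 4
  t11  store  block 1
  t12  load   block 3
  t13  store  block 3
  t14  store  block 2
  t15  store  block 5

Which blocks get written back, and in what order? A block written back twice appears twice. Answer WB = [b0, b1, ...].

0: W B3 → L1 miss [D]
1: R B2 → L0 miss [-]
2: W B0 → L0 miss [D]
3: R B1 → L1 miss wb→B3 [-]
4: R B0 → L0 hit [D]
5: R B5 → L1 miss [-]
6: W B2 → L0 miss wb→B0 [D]
7: R B3 → L1 miss [-]
8: R B4 → L0 miss wb→B2 [-]
9: W B4 → L0 hit [D]
10: W B4 → L0 hit [D]
11: W B1 → L1 miss [D]
12: R B3 → L1 miss wb→B1 [-]
13: W B3 → L1 hit [D]
14: W B2 → L0 miss wb→B4 [D]
15: W B5 → L1 miss wb→B3 [D]

WB = [3, 0, 2, 1, 4, 3]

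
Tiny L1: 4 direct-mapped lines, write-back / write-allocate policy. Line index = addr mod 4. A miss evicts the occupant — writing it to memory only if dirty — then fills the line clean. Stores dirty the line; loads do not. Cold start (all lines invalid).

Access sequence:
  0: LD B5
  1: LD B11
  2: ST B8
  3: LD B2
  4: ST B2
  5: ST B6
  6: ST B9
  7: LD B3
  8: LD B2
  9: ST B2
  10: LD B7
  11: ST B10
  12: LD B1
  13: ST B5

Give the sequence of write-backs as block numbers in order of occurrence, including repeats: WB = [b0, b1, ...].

WB = [2, 6, 2, 9]

0: R B5 -> L1 miss  d=-]
1: R B11 -> L3 miss  d=-]
2: W B8 -> L0 miss  d=D]
3: R B2 -> L2 miss  d=-]
4: W B2 -> L2 hit  d=D]
5: W B6 -> L2 miss wb->B2  d=D]
6: W B9 -> L1 miss  d=D]
7: R B3 -> L3 miss  d=-]
8: R B2 -> L2 miss wb->B6  d=-]
9: W B2 -> L2 hit  d=D]
10: R B7 -> L3 miss  d=-]
11: W B10 -> L2 miss wb->B2  d=D]
12: R B1 -> L1 miss wb->B9  d=-]
13: W B5 -> L1 miss  d=D]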